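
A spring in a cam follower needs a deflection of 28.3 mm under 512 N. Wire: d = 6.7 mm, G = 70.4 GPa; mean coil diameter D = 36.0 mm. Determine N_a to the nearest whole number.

21

Required rate k = F/δ = 512/28.3 = 18.092 N/mm
N_a = Gd⁴/(8D³k) = (70.4×10³ × 6.7⁴)/(8 × 36.0³ × 18.092)
    = 1.41864e+08 / 6.75276e+06 = 21.01 → 21 coils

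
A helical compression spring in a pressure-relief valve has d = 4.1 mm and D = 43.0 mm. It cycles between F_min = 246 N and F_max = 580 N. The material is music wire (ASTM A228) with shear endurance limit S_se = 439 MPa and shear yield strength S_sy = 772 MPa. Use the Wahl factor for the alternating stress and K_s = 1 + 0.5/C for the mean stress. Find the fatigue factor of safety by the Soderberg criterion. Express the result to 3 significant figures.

C = D/d = 43.0/4.1 = 10.4878; K_W = (4C−1)/(4C−4)+0.615/C = 1.1377; K_s = 1+0.5/C = 1.0477
F_a = (F_max−F_min)/2 = 167 N; F_m = (F_max+F_min)/2 = 413 N
τ_a = K_W·8F_aD/(πd³) = 1.1377 × 265.32 = 301.85 MPa
τ_m = K_s·8F_mD/(πd³) = 1.0477 × 656.16 = 687.44 MPa
Soderberg: 1/n_f = τ_a/S_se + τ_m/S_sy = 301.85/439 + 687.44/772 = 0.68759 + 0.89046 = 1.5781
n_f = 1/1.5781 = 0.6337

0.634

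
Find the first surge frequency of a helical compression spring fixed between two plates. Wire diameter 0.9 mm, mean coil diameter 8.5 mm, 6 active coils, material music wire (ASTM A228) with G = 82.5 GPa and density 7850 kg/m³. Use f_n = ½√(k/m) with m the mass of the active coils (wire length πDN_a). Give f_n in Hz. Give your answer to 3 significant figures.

k = Gd⁴/(8D³N_a) = (82.5×10³)(0.9⁴)/(8·8.5³·6) = 1.8362 N/mm = 1836.2 N/m
Wire length L = πDN_a = π·8.5·6 = 160.22 mm
m = ρ·(πd²/4)·L = 7850 × 0.63617×10⁻⁶ m² × 0.16022 m = 0.00080014 kg
f_n = ½√(k/m) = 0.5·√(1836.2/0.00080014) = 0.5·√(2.2949e+06) = 757.44 Hz

757 Hz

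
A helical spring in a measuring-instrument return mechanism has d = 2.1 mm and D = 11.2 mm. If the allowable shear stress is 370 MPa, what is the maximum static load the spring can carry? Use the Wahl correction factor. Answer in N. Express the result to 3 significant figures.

93.3 N

C = D/d = 11.2/2.1 = 5.3333
K_W = (4C−1)/(4C−4) + 0.615/C = 20.333/17.333 + 0.1153 = 1.2884
τ_max = K·8FD/(πd³) → F_max = τ_allow·πd³/(8DK)
F_max = 370·π·2.1³/(8·11.2·1.2884) = 10765/115.44 = 93.251 N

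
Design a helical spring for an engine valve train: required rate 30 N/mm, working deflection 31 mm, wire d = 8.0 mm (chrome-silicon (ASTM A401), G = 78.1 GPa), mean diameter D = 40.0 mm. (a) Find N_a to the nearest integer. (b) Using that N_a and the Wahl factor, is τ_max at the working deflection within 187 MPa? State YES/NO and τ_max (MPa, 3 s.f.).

(a) 21 coils; (b) NO, τ_max = 240 MPa

N_a = Gd⁴/(8D³k) = (78.1×10³)(8.0⁴)/(8·40.0³·30) = 20.83 → N_a = 21
Actual rate k = Gd⁴/(8D³·21) = 29.752 N/mm
Working load F = kδ = 29.752·31 = 922.32 N
C = 40.0/8.0 = 5.0000; K_W = (4C−1)/(4C−4)+0.615/C = 1.3105
τ_max = K_W·8FD/(πd³) = 1.3105·183.49 = 240.46 MPa
τ_max > 187 MPa → exceeds allowable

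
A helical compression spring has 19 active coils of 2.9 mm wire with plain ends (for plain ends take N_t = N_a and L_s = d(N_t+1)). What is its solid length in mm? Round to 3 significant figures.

plain ends: N_t = N_a = 19
L_s = d·(N_t+1) = 2.9 × 20 = 58 mm

58.0 mm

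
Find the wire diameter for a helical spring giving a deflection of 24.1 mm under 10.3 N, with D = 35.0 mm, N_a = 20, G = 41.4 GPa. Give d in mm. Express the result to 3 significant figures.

Required rate k = F/δ = 10.3/24.1 = 0.42739 N/mm
d = (8D³N_a·k / G)^(1/4) = (8·35.0³·20·0.42739 / (41.4×10³))^0.25
  = (70.818)^0.25 = 2.9009 mm

2.90 mm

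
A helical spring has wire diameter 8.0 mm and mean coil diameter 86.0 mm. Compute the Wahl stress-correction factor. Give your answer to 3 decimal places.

C = D/d = 86.0/8.0 = 10.7500
K_W = (4C−1)/(4C−4) + 0.615/C = 42.000/39.000 + 0.0572 = 1.1341

1.134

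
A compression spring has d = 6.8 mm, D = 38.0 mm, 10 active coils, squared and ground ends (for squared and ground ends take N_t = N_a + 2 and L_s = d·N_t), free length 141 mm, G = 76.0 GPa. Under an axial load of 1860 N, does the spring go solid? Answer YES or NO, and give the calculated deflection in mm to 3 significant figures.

NO, δ = 50.2 mm

k = Gd⁴/(8D³N_a) = (76.0×10³)(6.8⁴)/(8·38.0³·10) = 37.018 N/mm
N_t = 12; L_s = 6.8·12 = 81.6 mm; δ_solid = L₀ − L_s = 141 − 81.6 = 59.4 mm
δ = F/k = 1860/37.018 = 50.246 mm
δ < δ_solid → spring does not go solid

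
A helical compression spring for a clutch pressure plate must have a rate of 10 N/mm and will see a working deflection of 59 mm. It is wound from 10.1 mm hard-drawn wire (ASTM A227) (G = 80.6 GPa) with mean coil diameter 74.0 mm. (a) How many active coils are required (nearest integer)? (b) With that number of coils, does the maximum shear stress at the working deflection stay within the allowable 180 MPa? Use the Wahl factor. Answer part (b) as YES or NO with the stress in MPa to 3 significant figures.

N_a = Gd⁴/(8D³k) = (80.6×10³)(10.1⁴)/(8·74.0³·10) = 25.87 → N_a = 26
Actual rate k = Gd⁴/(8D³·26) = 9.9509 N/mm
Working load F = kδ = 9.9509·59 = 587.1 N
C = 74.0/10.1 = 7.3267; K_W = (4C−1)/(4C−4)+0.615/C = 1.2025
τ_max = K_W·8FD/(πd³) = 1.2025·107.38 = 129.12 MPa
τ_max ≤ 180 MPa → acceptable

(a) 26 coils; (b) YES, τ_max = 129 MPa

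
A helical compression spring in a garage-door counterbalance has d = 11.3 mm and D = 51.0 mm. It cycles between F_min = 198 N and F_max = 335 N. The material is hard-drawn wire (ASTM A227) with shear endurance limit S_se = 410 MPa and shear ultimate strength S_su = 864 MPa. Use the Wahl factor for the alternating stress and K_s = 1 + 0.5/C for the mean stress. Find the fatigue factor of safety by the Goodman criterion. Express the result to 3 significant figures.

19.6

C = D/d = 51.0/11.3 = 4.5133; K_W = (4C−1)/(4C−4)+0.615/C = 1.3497; K_s = 1+0.5/C = 1.1108
F_a = (F_max−F_min)/2 = 68.5 N; F_m = (F_max+F_min)/2 = 266.5 N
τ_a = K_W·8F_aD/(πd³) = 1.3497 × 6.1655 = 8.3218 MPa
τ_m = K_s·8F_mD/(πd³) = 1.1108 × 23.987 = 26.644 MPa
Goodman: 1/n_f = τ_a/S_se + τ_m/S_su = 8.3218/410 + 26.644/864 = 0.02030 + 0.03084 = 0.051135
n_f = 1/0.051135 = 19.56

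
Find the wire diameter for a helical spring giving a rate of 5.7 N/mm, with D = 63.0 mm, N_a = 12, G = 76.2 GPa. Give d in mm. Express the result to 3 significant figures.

6.51 mm

d = (8D³N_a·k / G)^(1/4) = (8·63.0³·12·5.7 / (76.2×10³))^0.25
  = (1795.6)^0.25 = 6.5096 mm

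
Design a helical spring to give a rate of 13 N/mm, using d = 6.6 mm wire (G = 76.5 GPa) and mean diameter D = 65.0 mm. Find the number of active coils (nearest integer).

5

N_a = Gd⁴/(8D³k) = (76.5×10³ × 6.6⁴)/(8 × 65.0³ × 13)
    = 1.45157e+08 / 2.8561e+07 = 5.082 → 5 coils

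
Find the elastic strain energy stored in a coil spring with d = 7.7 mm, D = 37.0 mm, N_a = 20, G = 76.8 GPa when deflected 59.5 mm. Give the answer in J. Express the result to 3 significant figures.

k = Gd⁴/(8D³N_a) = (76.8×10³)(7.7⁴)/(8·37.0³·20) = 33.312 N/mm
U = ½kδ² = 0.5 × 33.312 × 59.5² = 58966 N·mm = 58.966 J

59.0 J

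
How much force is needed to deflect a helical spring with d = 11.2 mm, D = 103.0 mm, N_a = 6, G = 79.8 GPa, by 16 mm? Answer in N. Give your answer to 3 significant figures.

383 N

k = Gd⁴/(8D³N_a) = (79.8×10³)(11.2⁴)/(8·103.0³·6) = 23.94 N/mm
F = k·δ = 23.94 × 16 = 383.04 N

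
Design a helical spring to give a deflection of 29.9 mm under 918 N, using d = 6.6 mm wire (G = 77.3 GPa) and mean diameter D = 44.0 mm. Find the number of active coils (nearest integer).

7

Required rate k = F/δ = 918/29.9 = 30.702 N/mm
N_a = Gd⁴/(8D³k) = (77.3×10³ × 6.6⁴)/(8 × 44.0³ × 30.702)
    = 1.46675e+08 / 2.09228e+07 = 7.01 → 7 coils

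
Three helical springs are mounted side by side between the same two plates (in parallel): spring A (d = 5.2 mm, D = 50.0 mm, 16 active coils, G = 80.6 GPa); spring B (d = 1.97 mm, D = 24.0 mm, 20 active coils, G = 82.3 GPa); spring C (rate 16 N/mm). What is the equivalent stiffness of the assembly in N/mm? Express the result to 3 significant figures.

20.2 N/mm

k_A = Gd⁴/(8D³N_a) = (80.6×10³)(5.2⁴)/(8·50.0³·16) = 3.6832 N/mm
k_B = Gd⁴/(8D³N_a) = (82.3×10³)(1.97⁴)/(8·24.0³·20) = 0.56042 N/mm
Parallel: k_eq = 3.6832 + 0.56042 + 16 = 20.244 N/mm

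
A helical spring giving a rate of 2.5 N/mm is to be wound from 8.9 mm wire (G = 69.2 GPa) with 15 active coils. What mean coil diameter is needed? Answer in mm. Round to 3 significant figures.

D = (Gd⁴/(8N_a·k))^(1/3) = (69.2×10³·8.9⁴/(8·15·2.5))^(1/3)
  = (1.44725e+06)^(1/3) = 113.1136 mm

113 mm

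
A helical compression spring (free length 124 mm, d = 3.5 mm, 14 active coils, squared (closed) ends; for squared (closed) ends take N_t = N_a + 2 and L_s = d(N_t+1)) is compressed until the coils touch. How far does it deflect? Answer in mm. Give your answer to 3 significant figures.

64.5 mm

N_t = 16; L_s = 3.5·17 = 59.5 mm
δ_solid = L₀ − L_s = 124 − 59.5 = 64.5 mm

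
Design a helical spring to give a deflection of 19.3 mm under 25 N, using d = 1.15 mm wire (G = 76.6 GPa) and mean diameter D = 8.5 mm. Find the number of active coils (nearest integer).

Required rate k = F/δ = 25/19.3 = 1.2953 N/mm
N_a = Gd⁴/(8D³k) = (76.6×10³ × 1.15⁴)/(8 × 8.5³ × 1.2953)
    = 133974 / 6363.99 = 21.05 → 21 coils

21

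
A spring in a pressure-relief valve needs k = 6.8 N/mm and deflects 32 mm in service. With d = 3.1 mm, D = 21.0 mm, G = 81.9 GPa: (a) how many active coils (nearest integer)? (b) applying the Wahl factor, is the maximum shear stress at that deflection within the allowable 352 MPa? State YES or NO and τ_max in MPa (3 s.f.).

N_a = Gd⁴/(8D³k) = (81.9×10³)(3.1⁴)/(8·21.0³·6.8) = 15.01 → N_a = 15
Actual rate k = Gd⁴/(8D³·15) = 6.806 N/mm
Working load F = kδ = 6.806·32 = 217.79 N
C = 21.0/3.1 = 6.7742; K_W = (4C−1)/(4C−4)+0.615/C = 1.2207
τ_max = K_W·8FD/(πd³) = 1.2207·390.95 = 477.22 MPa
τ_max > 352 MPa → exceeds allowable

(a) 15 coils; (b) NO, τ_max = 477 MPa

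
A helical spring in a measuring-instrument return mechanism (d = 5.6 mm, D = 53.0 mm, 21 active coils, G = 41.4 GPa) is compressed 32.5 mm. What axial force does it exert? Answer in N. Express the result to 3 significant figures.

52.9 N

k = Gd⁴/(8D³N_a) = (41.4×10³)(5.6⁴)/(8·53.0³·21) = 1.6279 N/mm
F = k·δ = 1.6279 × 32.5 = 52.905 N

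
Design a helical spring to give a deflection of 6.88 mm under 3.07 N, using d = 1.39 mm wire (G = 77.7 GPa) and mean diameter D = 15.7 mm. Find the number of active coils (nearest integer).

21

Required rate k = F/δ = 3.07/6.88 = 0.44622 N/mm
N_a = Gd⁴/(8D³k) = (77.7×10³ × 1.39⁴)/(8 × 15.7³ × 0.44622)
    = 290055 / 13814.6 = 21 → 21 coils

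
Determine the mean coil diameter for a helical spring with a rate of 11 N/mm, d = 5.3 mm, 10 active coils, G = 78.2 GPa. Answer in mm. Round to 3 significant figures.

41.2 mm

D = (Gd⁴/(8N_a·k))^(1/3) = (78.2×10³·5.3⁴/(8·10·11))^(1/3)
  = (70117.7)^(1/3) = 41.2359 mm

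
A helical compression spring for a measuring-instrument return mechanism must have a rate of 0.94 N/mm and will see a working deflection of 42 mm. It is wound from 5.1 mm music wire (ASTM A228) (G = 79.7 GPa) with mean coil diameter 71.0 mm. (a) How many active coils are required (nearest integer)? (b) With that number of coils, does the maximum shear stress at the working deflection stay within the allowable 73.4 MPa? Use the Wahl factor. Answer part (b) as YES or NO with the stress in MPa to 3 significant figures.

(a) 20 coils; (b) YES, τ_max = 59.4 MPa

N_a = Gd⁴/(8D³k) = (79.7×10³)(5.1⁴)/(8·71.0³·0.94) = 20.03 → N_a = 20
Actual rate k = Gd⁴/(8D³·20) = 0.94155 N/mm
Working load F = kδ = 0.94155·42 = 39.545 N
C = 71.0/5.1 = 13.9216; K_W = (4C−1)/(4C−4)+0.615/C = 1.1022
τ_max = K_W·8FD/(πd³) = 1.1022·53.899 = 59.409 MPa
τ_max ≤ 73.4 MPa → acceptable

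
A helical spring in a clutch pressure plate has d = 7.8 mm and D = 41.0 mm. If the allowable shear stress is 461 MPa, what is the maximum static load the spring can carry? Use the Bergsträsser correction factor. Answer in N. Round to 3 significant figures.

1640 N

C = D/d = 41.0/7.8 = 5.2564
K_B = (4C+2)/(4C−3) = 23.026/18.026 = 1.2774
τ_max = K·8FD/(πd³) → F_max = τ_allow·πd³/(8DK)
F_max = 461·π·7.8³/(8·41.0·1.2774) = 6.8728e+05/418.98 = 1640.4 N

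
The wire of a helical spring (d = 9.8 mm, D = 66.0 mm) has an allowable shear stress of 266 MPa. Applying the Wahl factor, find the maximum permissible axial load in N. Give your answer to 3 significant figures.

1220 N

C = D/d = 66.0/9.8 = 6.7347
K_W = (4C−1)/(4C−4) + 0.615/C = 25.939/22.939 + 0.0913 = 1.2221
τ_max = K·8FD/(πd³) → F_max = τ_allow·πd³/(8DK)
F_max = 266·π·9.8³/(8·66.0·1.2221) = 7.8652e+05/645.27 = 1218.9 N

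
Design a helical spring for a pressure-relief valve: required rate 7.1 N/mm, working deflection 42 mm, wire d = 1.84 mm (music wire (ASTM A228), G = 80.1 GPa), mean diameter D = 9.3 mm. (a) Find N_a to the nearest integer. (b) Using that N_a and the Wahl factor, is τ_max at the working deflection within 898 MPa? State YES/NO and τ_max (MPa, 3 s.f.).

(a) 20 coils; (b) NO, τ_max = 1490 MPa

N_a = Gd⁴/(8D³k) = (80.1×10³)(1.84⁴)/(8·9.3³·7.1) = 20.1 → N_a = 20
Actual rate k = Gd⁴/(8D³·20) = 7.134 N/mm
Working load F = kδ = 7.134·42 = 299.63 N
C = 9.3/1.84 = 5.0543; K_W = (4C−1)/(4C−4)+0.615/C = 1.3067
τ_max = K_W·8FD/(πd³) = 1.3067·1139.1 = 1488.4 MPa
τ_max > 898 MPa → exceeds allowable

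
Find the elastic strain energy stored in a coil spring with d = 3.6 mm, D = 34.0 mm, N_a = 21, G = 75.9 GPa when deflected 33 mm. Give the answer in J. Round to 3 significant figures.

1.05 J

k = Gd⁴/(8D³N_a) = (75.9×10³)(3.6⁴)/(8·34.0³·21) = 1.9307 N/mm
U = ½kδ² = 0.5 × 1.9307 × 33² = 1051.2 N·mm = 1.0512 J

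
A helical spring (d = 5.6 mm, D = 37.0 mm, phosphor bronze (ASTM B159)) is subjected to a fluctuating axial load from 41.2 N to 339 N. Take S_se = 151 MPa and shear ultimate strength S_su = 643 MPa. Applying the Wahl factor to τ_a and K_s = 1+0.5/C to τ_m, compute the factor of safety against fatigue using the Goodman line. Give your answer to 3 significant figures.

C = D/d = 37.0/5.6 = 6.6071; K_W = (4C−1)/(4C−4)+0.615/C = 1.2268; K_s = 1+0.5/C = 1.0757
F_a = (F_max−F_min)/2 = 148.9 N; F_m = (F_max+F_min)/2 = 190.1 N
τ_a = K_W·8F_aD/(πd³) = 1.2268 × 79.886 = 98.008 MPa
τ_m = K_s·8F_mD/(πd³) = 1.0757 × 101.99 = 109.71 MPa
Goodman: 1/n_f = τ_a/S_se + τ_m/S_su = 98.008/151 + 109.71/643 = 0.64906 + 0.17062 = 0.81968
n_f = 1/0.81968 = 1.22

1.22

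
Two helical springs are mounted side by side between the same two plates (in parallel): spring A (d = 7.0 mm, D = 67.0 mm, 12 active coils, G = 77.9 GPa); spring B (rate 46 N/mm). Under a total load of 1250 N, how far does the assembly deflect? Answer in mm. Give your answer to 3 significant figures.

k_A = Gd⁴/(8D³N_a) = (77.9×10³)(7.0⁴)/(8·67.0³·12) = 6.4779 N/mm
Parallel: k_eq = 6.4779 + 46 = 52.478 N/mm
δ = F/k_eq = 1250/52.478 = 23.82 mm

23.8 mm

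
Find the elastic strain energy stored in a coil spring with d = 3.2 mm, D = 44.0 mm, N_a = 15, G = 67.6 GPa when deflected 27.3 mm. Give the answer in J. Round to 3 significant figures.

k = Gd⁴/(8D³N_a) = (67.6×10³)(3.2⁴)/(8·44.0³·15) = 0.69344 N/mm
U = ½kδ² = 0.5 × 0.69344 × 27.3² = 258.41 N·mm = 0.25841 J

0.258 J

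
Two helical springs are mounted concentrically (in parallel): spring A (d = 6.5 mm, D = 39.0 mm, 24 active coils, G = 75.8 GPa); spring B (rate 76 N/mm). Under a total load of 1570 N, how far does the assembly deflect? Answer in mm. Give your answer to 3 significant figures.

17.9 mm

k_A = Gd⁴/(8D³N_a) = (75.8×10³)(6.5⁴)/(8·39.0³·24) = 11.88 N/mm
Parallel: k_eq = 11.88 + 76 = 87.88 N/mm
δ = F/k_eq = 1570/87.88 = 17.865 mm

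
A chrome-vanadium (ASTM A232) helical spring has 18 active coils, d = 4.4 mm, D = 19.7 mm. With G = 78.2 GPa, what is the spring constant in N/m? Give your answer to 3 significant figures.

26600 N/m

k = Gd⁴/(8D³N_a) = (78.2×10³ × 4.4⁴) / (8 × 19.7³ × 18)
  = 2.93101e+07 / 1.10093e+06 = 26.623 N/mm = 26623 N/m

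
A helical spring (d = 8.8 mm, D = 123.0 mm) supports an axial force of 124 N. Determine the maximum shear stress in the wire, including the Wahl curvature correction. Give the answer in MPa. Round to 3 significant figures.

62.8 MPa

Spring index C = D/d = 123.0/8.8 = 13.9773
K_W = (4C−1)/(4C−4) + 0.615/C = 54.909/51.909 + 0.0440 = 1.1018
τ₀ = 8FD/(πd³) = 8·124·123.0/(π·8.8³) = 122016/2140.9 = 56.993 MPa
τ_max = K·τ₀ = 1.1018 × 56.993 = 62.794 MPa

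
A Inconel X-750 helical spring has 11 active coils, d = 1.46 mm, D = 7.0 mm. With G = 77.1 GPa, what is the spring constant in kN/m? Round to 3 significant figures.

k = Gd⁴/(8D³N_a) = (77.1×10³ × 1.46⁴) / (8 × 7.0³ × 11)
  = 350321 / 30184 = 11.606 N/mm

11.6 kN/m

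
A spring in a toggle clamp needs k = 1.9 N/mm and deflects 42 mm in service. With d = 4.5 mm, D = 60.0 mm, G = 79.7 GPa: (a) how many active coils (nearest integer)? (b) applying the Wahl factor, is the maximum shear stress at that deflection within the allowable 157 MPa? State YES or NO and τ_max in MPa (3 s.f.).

(a) 10 coils; (b) YES, τ_max = 147 MPa

N_a = Gd⁴/(8D³k) = (79.7×10³)(4.5⁴)/(8·60.0³·1.9) = 9.954 → N_a = 10
Actual rate k = Gd⁴/(8D³·10) = 1.8913 N/mm
Working load F = kδ = 1.8913·42 = 79.435 N
C = 60.0/4.5 = 13.3333; K_W = (4C−1)/(4C−4)+0.615/C = 1.1069
τ_max = K_W·8FD/(πd³) = 1.1069·133.19 = 147.43 MPa
τ_max ≤ 157 MPa → acceptable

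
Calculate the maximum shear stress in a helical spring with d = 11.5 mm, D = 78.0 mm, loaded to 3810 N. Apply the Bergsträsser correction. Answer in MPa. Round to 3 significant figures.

Spring index C = D/d = 78.0/11.5 = 6.7826
K_B = (4C+2)/(4C−3) = 29.130/24.130 = 1.2072
τ₀ = 8FD/(πd³) = 8·3810·78.0/(π·11.5³) = 2.37744e+06/4778 = 497.58 MPa
τ_max = K·τ₀ = 1.2072 × 497.58 = 600.69 MPa

601 MPa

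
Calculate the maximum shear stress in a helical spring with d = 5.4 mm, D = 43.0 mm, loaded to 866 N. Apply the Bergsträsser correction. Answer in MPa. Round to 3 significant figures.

707 MPa

Spring index C = D/d = 43.0/5.4 = 7.9630
K_B = (4C+2)/(4C−3) = 33.852/28.852 = 1.1733
τ₀ = 8FD/(πd³) = 8·866·43.0/(π·5.4³) = 297904/494.69 = 602.21 MPa
τ_max = K·τ₀ = 1.1733 × 602.21 = 706.57 MPa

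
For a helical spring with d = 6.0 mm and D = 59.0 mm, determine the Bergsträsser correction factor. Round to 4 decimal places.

1.1376

C = D/d = 59.0/6.0 = 9.8333
K_B = (4C+2)/(4C−3) = 41.333/36.333 = 1.1376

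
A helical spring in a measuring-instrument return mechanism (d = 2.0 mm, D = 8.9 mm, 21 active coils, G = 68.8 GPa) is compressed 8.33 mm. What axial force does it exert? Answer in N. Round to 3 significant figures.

k = Gd⁴/(8D³N_a) = (68.8×10³)(2.0⁴)/(8·8.9³·21) = 9.2946 N/mm
F = k·δ = 9.2946 × 8.33 = 77.424 N

77.4 N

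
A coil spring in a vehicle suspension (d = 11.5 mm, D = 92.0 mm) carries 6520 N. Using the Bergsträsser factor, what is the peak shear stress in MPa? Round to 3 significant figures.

Spring index C = D/d = 92.0/11.5 = 8.0000
K_B = (4C+2)/(4C−3) = 34.000/29.000 = 1.1724
τ₀ = 8FD/(πd³) = 8·6520·92.0/(π·11.5³) = 4.79872e+06/4778 = 1004.3 MPa
τ_max = K·τ₀ = 1.1724 × 1004.3 = 1177.5 MPa

1180 MPa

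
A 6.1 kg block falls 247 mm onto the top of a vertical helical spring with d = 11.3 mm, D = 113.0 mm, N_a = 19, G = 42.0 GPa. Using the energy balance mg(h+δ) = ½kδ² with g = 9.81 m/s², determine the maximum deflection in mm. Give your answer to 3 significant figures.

k = Gd⁴/(8D³N_a) = (42.0×10³)(11.3⁴)/(8·113.0³·19) = 3.1224 N/mm
W = mg = 6.1 × 9.81 = 59.841 N
½kδ² − Wδ − Wh = 0 → δ = (W + √(W² + 2kWh))/k
δ = (59.841 + √(3580.9 + 92301.8))/3.1224 = (59.841 + 309.65)/3.1224 = 118.34 mm

118 mm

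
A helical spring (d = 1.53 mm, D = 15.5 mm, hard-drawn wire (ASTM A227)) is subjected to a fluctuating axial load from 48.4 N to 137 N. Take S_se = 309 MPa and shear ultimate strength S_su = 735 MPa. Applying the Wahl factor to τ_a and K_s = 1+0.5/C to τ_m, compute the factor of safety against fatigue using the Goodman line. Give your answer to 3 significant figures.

0.306

C = D/d = 15.5/1.53 = 10.1307; K_W = (4C−1)/(4C−4)+0.615/C = 1.1428; K_s = 1+0.5/C = 1.0494
F_a = (F_max−F_min)/2 = 44.3 N; F_m = (F_max+F_min)/2 = 92.7 N
τ_a = K_W·8F_aD/(πd³) = 1.1428 × 488.2 = 557.94 MPa
τ_m = K_s·8F_mD/(πd³) = 1.0494 × 1021.6 = 1072 MPa
Goodman: 1/n_f = τ_a/S_se + τ_m/S_su = 557.94/309 + 1072/735 = 1.80564 + 1.45852 = 3.2642
n_f = 1/3.2642 = 0.3064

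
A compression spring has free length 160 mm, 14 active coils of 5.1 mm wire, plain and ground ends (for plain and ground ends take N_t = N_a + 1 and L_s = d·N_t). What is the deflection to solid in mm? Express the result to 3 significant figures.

83.5 mm

N_t = 15; L_s = 5.1·15 = 76.5 mm
δ_solid = L₀ − L_s = 160 − 76.5 = 83.5 mm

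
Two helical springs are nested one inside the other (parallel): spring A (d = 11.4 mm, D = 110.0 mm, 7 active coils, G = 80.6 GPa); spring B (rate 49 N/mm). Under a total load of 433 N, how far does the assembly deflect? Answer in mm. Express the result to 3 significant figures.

k_A = Gd⁴/(8D³N_a) = (80.6×10³)(11.4⁴)/(8·110.0³·7) = 18.264 N/mm
Parallel: k_eq = 18.264 + 49 = 67.264 N/mm
δ = F/k_eq = 433/67.264 = 6.4374 mm

6.44 mm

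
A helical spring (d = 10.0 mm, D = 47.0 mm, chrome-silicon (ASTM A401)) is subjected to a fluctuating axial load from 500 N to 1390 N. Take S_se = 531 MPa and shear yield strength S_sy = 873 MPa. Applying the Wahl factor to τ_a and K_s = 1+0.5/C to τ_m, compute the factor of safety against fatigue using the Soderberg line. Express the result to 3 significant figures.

3.61

C = D/d = 47.0/10.0 = 4.7000; K_W = (4C−1)/(4C−4)+0.615/C = 1.3336; K_s = 1+0.5/C = 1.1064
F_a = (F_max−F_min)/2 = 445 N; F_m = (F_max+F_min)/2 = 945 N
τ_a = K_W·8F_aD/(πd³) = 1.3336 × 53.26 = 71.025 MPa
τ_m = K_s·8F_mD/(πd³) = 1.1064 × 113.1 = 125.13 MPa
Soderberg: 1/n_f = τ_a/S_se + τ_m/S_sy = 71.025/531 + 125.13/873 = 0.13376 + 0.14334 = 0.27709
n_f = 1/0.27709 = 3.609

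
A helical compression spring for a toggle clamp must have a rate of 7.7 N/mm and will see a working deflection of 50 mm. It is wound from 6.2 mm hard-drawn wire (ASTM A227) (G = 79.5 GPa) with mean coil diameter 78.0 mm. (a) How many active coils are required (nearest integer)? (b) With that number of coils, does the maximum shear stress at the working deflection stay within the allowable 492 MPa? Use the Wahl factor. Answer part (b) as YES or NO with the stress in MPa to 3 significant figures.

(a) 4 coils; (b) YES, τ_max = 359 MPa

N_a = Gd⁴/(8D³k) = (79.5×10³)(6.2⁴)/(8·78.0³·7.7) = 4.019 → N_a = 4
Actual rate k = Gd⁴/(8D³·4) = 7.7357 N/mm
Working load F = kδ = 7.7357·50 = 386.79 N
C = 78.0/6.2 = 12.5806; K_W = (4C−1)/(4C−4)+0.615/C = 1.1136
τ_max = K_W·8FD/(πd³) = 1.1136·322.35 = 358.99 MPa
τ_max ≤ 492 MPa → acceptable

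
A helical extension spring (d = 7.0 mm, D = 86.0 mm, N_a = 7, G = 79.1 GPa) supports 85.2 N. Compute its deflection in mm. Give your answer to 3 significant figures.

16.0 mm

k = Gd⁴/(8D³N_a) = (79.1×10³)(7.0⁴)/(8·86.0³·7) = 5.3319 N/mm
δ = F/k = 85.2 / 5.3319 = 15.979 mm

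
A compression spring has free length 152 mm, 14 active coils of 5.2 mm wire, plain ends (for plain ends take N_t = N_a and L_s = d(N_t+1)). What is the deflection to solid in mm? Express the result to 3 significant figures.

74.0 mm

N_t = 14; L_s = 5.2·15 = 78 mm
δ_solid = L₀ − L_s = 152 − 78 = 74 mm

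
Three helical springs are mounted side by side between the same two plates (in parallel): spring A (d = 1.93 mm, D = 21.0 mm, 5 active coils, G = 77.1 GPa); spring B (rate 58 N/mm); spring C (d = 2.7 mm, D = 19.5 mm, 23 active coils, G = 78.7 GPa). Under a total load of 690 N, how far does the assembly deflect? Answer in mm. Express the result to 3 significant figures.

10.8 mm

k_A = Gd⁴/(8D³N_a) = (77.1×10³)(1.93⁴)/(8·21.0³·5) = 2.8878 N/mm
k_C = Gd⁴/(8D³N_a) = (78.7×10³)(2.7⁴)/(8·19.5³·23) = 3.0655 N/mm
Parallel: k_eq = 2.8878 + 58 + 3.0655 = 63.953 N/mm
δ = F/k_eq = 690/63.953 = 10.789 mm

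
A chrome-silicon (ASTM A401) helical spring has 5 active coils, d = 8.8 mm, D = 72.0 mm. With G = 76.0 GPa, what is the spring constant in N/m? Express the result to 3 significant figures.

30500 N/m

k = Gd⁴/(8D³N_a) = (76.0×10³ × 8.8⁴) / (8 × 72.0³ × 5)
  = 4.55768e+08 / 1.49299e+07 = 30.527 N/mm = 30527 N/m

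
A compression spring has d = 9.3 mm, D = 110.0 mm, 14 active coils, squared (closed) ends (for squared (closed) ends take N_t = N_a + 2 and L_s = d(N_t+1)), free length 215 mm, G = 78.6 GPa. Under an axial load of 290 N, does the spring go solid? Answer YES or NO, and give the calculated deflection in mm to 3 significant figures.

YES, δ = 73.5 mm

k = Gd⁴/(8D³N_a) = (78.6×10³)(9.3⁴)/(8·110.0³·14) = 3.9442 N/mm
N_t = 16; L_s = 9.3·17 = 158.1 mm; δ_solid = L₀ − L_s = 215 − 158.1 = 56.9 mm
δ = F/k = 290/3.9442 = 73.526 mm
δ ≥ δ_solid → spring goes solid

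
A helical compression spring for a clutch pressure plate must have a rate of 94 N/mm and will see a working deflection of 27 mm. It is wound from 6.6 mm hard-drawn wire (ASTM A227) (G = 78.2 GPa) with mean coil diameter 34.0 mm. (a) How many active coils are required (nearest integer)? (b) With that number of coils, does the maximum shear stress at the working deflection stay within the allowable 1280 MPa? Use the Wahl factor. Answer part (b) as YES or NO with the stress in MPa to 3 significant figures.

(a) 5 coils; (b) YES, τ_max = 998 MPa

N_a = Gd⁴/(8D³k) = (78.2×10³)(6.6⁴)/(8·34.0³·94) = 5.02 → N_a = 5
Actual rate k = Gd⁴/(8D³·5) = 94.381 N/mm
Working load F = kδ = 94.381·27 = 2548.3 N
C = 34.0/6.6 = 5.1515; K_W = (4C−1)/(4C−4)+0.615/C = 1.3000
τ_max = K_W·8FD/(πd³) = 1.3000·767.43 = 997.68 MPa
τ_max ≤ 1280 MPa → acceptable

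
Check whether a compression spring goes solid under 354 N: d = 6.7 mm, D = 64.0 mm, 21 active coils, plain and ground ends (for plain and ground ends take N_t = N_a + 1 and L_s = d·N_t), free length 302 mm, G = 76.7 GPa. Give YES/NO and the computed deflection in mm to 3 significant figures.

NO, δ = 101 mm

k = Gd⁴/(8D³N_a) = (76.7×10³)(6.7⁴)/(8·64.0³·21) = 3.5095 N/mm
N_t = 22; L_s = 6.7·22 = 147.4 mm; δ_solid = L₀ − L_s = 302 − 147.4 = 154.6 mm
δ = F/k = 354/3.5095 = 100.87 mm
δ < δ_solid → spring does not go solid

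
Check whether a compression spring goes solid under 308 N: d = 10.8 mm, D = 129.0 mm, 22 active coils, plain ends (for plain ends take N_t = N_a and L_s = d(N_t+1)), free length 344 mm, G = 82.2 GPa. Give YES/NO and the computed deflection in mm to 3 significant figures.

YES, δ = 104 mm

k = Gd⁴/(8D³N_a) = (82.2×10³)(10.8⁴)/(8·129.0³·22) = 2.96 N/mm
N_t = 22; L_s = 10.8·23 = 248.4 mm; δ_solid = L₀ − L_s = 344 − 248.4 = 95.6 mm
δ = F/k = 308/2.96 = 104.06 mm
δ ≥ δ_solid → spring goes solid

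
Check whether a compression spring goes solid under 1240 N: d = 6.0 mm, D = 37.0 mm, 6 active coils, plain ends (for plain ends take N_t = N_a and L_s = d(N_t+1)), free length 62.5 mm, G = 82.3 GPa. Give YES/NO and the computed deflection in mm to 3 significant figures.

k = Gd⁴/(8D³N_a) = (82.3×10³)(6.0⁴)/(8·37.0³·6) = 43.869 N/mm
N_t = 6; L_s = 6.0·7 = 42 mm; δ_solid = L₀ − L_s = 62.5 − 42 = 20.5 mm
δ = F/k = 1240/43.869 = 28.266 mm
δ ≥ δ_solid → spring goes solid

YES, δ = 28.3 mm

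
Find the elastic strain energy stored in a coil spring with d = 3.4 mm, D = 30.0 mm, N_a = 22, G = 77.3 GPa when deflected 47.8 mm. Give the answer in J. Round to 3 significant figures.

k = Gd⁴/(8D³N_a) = (77.3×10³)(3.4⁴)/(8·30.0³·22) = 2.1738 N/mm
U = ½kδ² = 0.5 × 2.1738 × 47.8² = 2483.4 N·mm = 2.4834 J

2.48 J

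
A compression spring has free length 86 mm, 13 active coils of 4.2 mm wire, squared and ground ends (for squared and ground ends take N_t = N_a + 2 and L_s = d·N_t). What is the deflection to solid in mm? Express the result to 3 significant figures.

23.0 mm

N_t = 15; L_s = 4.2·15 = 63 mm
δ_solid = L₀ − L_s = 86 − 63 = 23 mm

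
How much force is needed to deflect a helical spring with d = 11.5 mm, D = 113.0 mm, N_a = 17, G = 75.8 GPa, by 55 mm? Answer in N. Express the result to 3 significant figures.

372 N

k = Gd⁴/(8D³N_a) = (75.8×10³)(11.5⁴)/(8·113.0³·17) = 6.7559 N/mm
F = k·δ = 6.7559 × 55 = 371.58 N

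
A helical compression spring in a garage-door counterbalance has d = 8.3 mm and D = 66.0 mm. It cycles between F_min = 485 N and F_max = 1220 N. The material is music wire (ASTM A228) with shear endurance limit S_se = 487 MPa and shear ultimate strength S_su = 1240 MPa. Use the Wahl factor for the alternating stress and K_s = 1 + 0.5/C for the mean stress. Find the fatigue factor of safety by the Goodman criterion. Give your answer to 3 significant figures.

2.09

C = D/d = 66.0/8.3 = 7.9518; K_W = (4C−1)/(4C−4)+0.615/C = 1.1852; K_s = 1+0.5/C = 1.0629
F_a = (F_max−F_min)/2 = 367.5 N; F_m = (F_max+F_min)/2 = 852.5 N
τ_a = K_W·8F_aD/(πd³) = 1.1852 × 108.02 = 128.03 MPa
τ_m = K_s·8F_mD/(πd³) = 1.0629 × 250.58 = 266.33 MPa
Goodman: 1/n_f = τ_a/S_se + τ_m/S_su = 128.03/487 + 266.33/1240 = 0.26289 + 0.21479 = 0.47768
n_f = 1/0.47768 = 2.093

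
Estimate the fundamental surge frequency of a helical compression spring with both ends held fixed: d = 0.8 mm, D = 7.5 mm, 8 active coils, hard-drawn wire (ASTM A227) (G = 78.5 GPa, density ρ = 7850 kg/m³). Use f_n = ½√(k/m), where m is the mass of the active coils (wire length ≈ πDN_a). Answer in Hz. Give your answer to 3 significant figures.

k = Gd⁴/(8D³N_a) = (78.5×10³)(0.8⁴)/(8·7.5³·8) = 1.1909 N/mm = 1190.9 N/m
Wire length L = πDN_a = π·7.5·8 = 188.5 mm
m = ρ·(πd²/4)·L = 7850 × 0.50265×10⁻⁶ m² × 0.1885 m = 0.00074377 kg
f_n = ½√(k/m) = 0.5·√(1190.9/0.00074377) = 0.5·√(1.6011e+06) = 632.68 Hz

633 Hz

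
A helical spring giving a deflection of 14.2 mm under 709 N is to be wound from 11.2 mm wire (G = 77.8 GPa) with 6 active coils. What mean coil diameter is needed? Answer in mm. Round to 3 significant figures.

79.9 mm

Required rate k = F/δ = 709/14.2 = 49.93 N/mm
D = (Gd⁴/(8N_a·k))^(1/3) = (77.8×10³·11.2⁴/(8·6·49.93))^(1/3)
  = (510802)^(1/3) = 79.9376 mm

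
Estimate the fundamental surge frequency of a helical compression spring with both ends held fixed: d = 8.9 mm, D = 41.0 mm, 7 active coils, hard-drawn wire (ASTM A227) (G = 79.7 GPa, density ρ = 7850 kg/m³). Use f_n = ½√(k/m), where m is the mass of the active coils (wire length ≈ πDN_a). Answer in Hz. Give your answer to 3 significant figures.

k = Gd⁴/(8D³N_a) = (79.7×10³)(8.9⁴)/(8·41.0³·7) = 129.56 N/mm = 1.2956e+05 N/m
Wire length L = πDN_a = π·41.0·7 = 901.64 mm
m = ρ·(πd²/4)·L = 7850 × 62.211×10⁻⁶ m² × 0.90164 m = 0.44032 kg
f_n = ½√(k/m) = 0.5·√(1.2956e+05/0.44032) = 0.5·√(2.9424e+05) = 271.22 Hz

271 Hz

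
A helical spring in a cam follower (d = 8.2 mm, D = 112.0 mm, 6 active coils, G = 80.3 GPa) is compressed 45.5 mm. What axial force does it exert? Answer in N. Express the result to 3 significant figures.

245 N

k = Gd⁴/(8D³N_a) = (80.3×10³)(8.2⁴)/(8·112.0³·6) = 5.3836 N/mm
F = k·δ = 5.3836 × 45.5 = 244.96 N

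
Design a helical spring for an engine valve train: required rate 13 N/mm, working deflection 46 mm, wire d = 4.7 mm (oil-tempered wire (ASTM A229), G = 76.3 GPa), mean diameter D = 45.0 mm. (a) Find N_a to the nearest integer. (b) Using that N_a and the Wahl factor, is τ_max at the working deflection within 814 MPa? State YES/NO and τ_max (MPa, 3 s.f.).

(a) 4 coils; (b) YES, τ_max = 747 MPa

N_a = Gd⁴/(8D³k) = (76.3×10³)(4.7⁴)/(8·45.0³·13) = 3.929 → N_a = 4
Actual rate k = Gd⁴/(8D³·4) = 12.768 N/mm
Working load F = kδ = 12.768·46 = 587.34 N
C = 45.0/4.7 = 9.5745; K_W = (4C−1)/(4C−4)+0.615/C = 1.1517
τ_max = K_W·8FD/(πd³) = 1.1517·648.25 = 746.6 MPa
τ_max ≤ 814 MPa → acceptable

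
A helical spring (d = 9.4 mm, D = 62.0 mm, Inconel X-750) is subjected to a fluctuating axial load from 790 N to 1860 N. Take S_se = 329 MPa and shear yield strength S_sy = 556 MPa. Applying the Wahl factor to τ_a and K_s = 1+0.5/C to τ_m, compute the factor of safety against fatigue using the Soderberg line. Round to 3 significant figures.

1.15

C = D/d = 62.0/9.4 = 6.5957; K_W = (4C−1)/(4C−4)+0.615/C = 1.2273; K_s = 1+0.5/C = 1.0758
F_a = (F_max−F_min)/2 = 535 N; F_m = (F_max+F_min)/2 = 1325 N
τ_a = K_W·8F_aD/(πd³) = 1.2273 × 101.7 = 124.81 MPa
τ_m = K_s·8F_mD/(πd³) = 1.0758 × 251.86 = 270.96 MPa
Soderberg: 1/n_f = τ_a/S_se + τ_m/S_sy = 124.81/329 + 270.96/556 = 0.37936 + 0.48733 = 0.86669
n_f = 1/0.86669 = 1.154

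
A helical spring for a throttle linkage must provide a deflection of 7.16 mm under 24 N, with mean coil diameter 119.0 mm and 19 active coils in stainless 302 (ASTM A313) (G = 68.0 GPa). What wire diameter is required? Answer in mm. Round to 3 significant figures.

10.6 mm

Required rate k = F/δ = 24/7.16 = 3.352 N/mm
d = (8D³N_a·k / G)^(1/4) = (8·119.0³·19·3.352 / (68.0×10³))^0.25
  = (12626)^0.25 = 10.6003 mm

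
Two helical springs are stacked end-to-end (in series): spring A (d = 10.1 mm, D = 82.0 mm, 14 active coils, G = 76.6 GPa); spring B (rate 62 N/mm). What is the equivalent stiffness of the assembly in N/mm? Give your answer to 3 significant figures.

10.7 N/mm

k_A = Gd⁴/(8D³N_a) = (76.6×10³)(10.1⁴)/(8·82.0³·14) = 12.908 N/mm
Series: 1/k_eq = 1/12.908 + 1/62 = 0.093601; k_eq = 10.684 N/mm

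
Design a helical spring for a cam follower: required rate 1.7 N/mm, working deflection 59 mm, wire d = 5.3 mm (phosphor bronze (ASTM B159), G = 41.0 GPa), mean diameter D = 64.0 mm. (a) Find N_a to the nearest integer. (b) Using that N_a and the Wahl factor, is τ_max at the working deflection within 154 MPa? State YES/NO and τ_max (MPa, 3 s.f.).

(a) 9 coils; (b) YES, τ_max = 124 MPa

N_a = Gd⁴/(8D³k) = (41.0×10³)(5.3⁴)/(8·64.0³·1.7) = 9.074 → N_a = 9
Actual rate k = Gd⁴/(8D³·9) = 1.714 N/mm
Working load F = kδ = 1.714·59 = 101.13 N
C = 64.0/5.3 = 12.0755; K_W = (4C−1)/(4C−4)+0.615/C = 1.1186
τ_max = K_W·8FD/(πd³) = 1.1186·110.7 = 123.84 MPa
τ_max ≤ 154 MPa → acceptable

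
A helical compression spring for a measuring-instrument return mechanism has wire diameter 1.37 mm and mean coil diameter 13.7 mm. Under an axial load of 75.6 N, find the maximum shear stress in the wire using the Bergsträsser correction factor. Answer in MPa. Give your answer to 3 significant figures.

Spring index C = D/d = 13.7/1.37 = 10.0000
K_B = (4C+2)/(4C−3) = 42.000/37.000 = 1.1351
τ₀ = 8FD/(πd³) = 8·75.6·13.7/(π·1.37³) = 8285.76/8.0781 = 1025.7 MPa
τ_max = K·τ₀ = 1.1351 × 1025.7 = 1164.3 MPa

1160 MPa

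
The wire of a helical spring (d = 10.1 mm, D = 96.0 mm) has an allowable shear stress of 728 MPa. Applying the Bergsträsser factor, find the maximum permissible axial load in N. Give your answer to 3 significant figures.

C = D/d = 96.0/10.1 = 9.5050
K_B = (4C+2)/(4C−3) = 40.020/35.020 = 1.1428
τ_max = K·8FD/(πd³) → F_max = τ_allow·πd³/(8DK)
F_max = 728·π·10.1³/(8·96.0·1.1428) = 2.3564e+06/877.65 = 2684.9 N

2680 N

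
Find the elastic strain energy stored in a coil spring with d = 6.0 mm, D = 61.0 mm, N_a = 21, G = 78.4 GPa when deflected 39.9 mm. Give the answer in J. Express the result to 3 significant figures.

k = Gd⁴/(8D³N_a) = (78.4×10³)(6.0⁴)/(8·61.0³·21) = 2.6645 N/mm
U = ½kδ² = 0.5 × 2.6645 × 39.9² = 2121 N·mm = 2.121 J

2.12 J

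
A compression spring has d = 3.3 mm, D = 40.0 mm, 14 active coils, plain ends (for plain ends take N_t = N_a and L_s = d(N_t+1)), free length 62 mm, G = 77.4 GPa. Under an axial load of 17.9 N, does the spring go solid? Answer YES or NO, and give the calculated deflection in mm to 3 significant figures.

YES, δ = 14.0 mm

k = Gd⁴/(8D³N_a) = (77.4×10³)(3.3⁴)/(8·40.0³·14) = 1.2806 N/mm
N_t = 14; L_s = 3.3·15 = 49.5 mm; δ_solid = L₀ − L_s = 62 − 49.5 = 12.5 mm
δ = F/k = 17.9/1.2806 = 13.978 mm
δ ≥ δ_solid → spring goes solid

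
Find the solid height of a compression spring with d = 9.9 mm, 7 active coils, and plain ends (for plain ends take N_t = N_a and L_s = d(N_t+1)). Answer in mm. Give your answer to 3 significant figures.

79.2 mm

plain ends: N_t = N_a = 7
L_s = d·(N_t+1) = 9.9 × 8 = 79.2 mm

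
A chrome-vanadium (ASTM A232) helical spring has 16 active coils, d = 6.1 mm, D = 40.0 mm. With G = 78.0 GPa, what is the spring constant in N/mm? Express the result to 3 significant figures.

k = Gd⁴/(8D³N_a) = (78.0×10³ × 6.1⁴) / (8 × 40.0³ × 16)
  = 1.07998e+08 / 8.192e+06 = 13.183 N/mm

13.2 N/mm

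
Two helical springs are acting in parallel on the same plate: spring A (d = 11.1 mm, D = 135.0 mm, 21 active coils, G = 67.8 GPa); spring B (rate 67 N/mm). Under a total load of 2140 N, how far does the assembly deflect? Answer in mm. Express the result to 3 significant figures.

k_A = Gd⁴/(8D³N_a) = (67.8×10³)(11.1⁴)/(8·135.0³·21) = 2.4901 N/mm
Parallel: k_eq = 2.4901 + 67 = 69.49 N/mm
δ = F/k_eq = 2140/69.49 = 30.796 mm

30.8 mm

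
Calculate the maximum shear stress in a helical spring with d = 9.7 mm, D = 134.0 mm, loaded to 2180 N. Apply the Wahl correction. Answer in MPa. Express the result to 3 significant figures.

Spring index C = D/d = 134.0/9.7 = 13.8144
K_W = (4C−1)/(4C−4) + 0.615/C = 54.258/51.258 + 0.0445 = 1.1030
τ₀ = 8FD/(πd³) = 8·2180·134.0/(π·9.7³) = 2.33696e+06/2867.2 = 815.05 MPa
τ_max = K·τ₀ = 1.1030 × 815.05 = 899.04 MPa

899 MPa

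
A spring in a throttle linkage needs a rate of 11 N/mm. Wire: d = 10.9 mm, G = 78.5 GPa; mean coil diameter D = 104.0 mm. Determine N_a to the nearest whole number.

N_a = Gd⁴/(8D³k) = (78.5×10³ × 10.9⁴)/(8 × 104.0³ × 11)
    = 1.10809e+09 / 9.8988e+07 = 11.19 → 11 coils

11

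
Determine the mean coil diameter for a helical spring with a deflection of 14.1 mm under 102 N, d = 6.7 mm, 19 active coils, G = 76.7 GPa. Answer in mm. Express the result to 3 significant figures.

52.0 mm

Required rate k = F/δ = 102/14.1 = 7.234 N/mm
D = (Gd⁴/(8N_a·k))^(1/3) = (76.7×10³·6.7⁴/(8·19·7.234))^(1/3)
  = (140563)^(1/3) = 51.9944 mm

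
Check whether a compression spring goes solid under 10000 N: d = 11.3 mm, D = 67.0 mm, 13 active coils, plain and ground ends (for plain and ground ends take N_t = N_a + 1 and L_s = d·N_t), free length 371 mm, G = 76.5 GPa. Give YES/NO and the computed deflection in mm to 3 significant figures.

YES, δ = 251 mm

k = Gd⁴/(8D³N_a) = (76.5×10³)(11.3⁴)/(8·67.0³·13) = 39.877 N/mm
N_t = 14; L_s = 11.3·14 = 158.2 mm; δ_solid = L₀ − L_s = 371 − 158.2 = 212.8 mm
δ = F/k = 10000/39.877 = 250.77 mm
δ ≥ δ_solid → spring goes solid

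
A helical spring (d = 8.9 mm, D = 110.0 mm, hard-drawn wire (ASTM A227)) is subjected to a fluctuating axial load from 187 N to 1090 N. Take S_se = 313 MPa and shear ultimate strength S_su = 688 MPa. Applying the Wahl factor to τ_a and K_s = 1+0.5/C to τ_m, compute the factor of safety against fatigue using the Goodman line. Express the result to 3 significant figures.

C = D/d = 110.0/8.9 = 12.3596; K_W = (4C−1)/(4C−4)+0.615/C = 1.1158; K_s = 1+0.5/C = 1.0405
F_a = (F_max−F_min)/2 = 451.5 N; F_m = (F_max+F_min)/2 = 638.5 N
τ_a = K_W·8F_aD/(πd³) = 1.1158 × 179.4 = 200.17 MPa
τ_m = K_s·8F_mD/(πd³) = 1.0405 × 253.7 = 263.97 MPa
Goodman: 1/n_f = τ_a/S_se + τ_m/S_su = 200.17/313 + 263.97/688 = 0.63952 + 0.38367 = 1.0232
n_f = 1/1.0232 = 0.9773

0.977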